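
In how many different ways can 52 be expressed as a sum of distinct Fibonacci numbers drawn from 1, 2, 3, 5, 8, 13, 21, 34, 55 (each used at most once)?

4

52 = 34+13+5 = 34+13+3+2 = 34+8+5+3+2 = … (1 more), for 4 in all.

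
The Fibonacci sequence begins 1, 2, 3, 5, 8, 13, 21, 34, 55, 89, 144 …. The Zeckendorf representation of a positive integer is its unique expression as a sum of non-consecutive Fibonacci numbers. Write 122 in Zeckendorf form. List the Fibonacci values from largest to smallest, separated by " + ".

Greedy algorithm:
take 89 (≤ 122); 122 − 89 = 33
take 21 (≤ 33); 33 − 21 = 12
take 8 (≤ 12); 12 − 8 = 4
take 3 (≤ 4); 4 − 3 = 1
take 1 (≤ 1); 1 − 1 = 0
So 122 = 89 + 21 + 8 + 3 + 1, with no two terms consecutive in the sequence.

89 + 21 + 8 + 3 + 1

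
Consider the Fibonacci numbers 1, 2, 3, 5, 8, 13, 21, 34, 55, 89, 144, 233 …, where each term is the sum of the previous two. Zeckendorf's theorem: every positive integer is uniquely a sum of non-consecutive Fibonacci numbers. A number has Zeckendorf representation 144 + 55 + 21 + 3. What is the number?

223

144 + 55 + 21 + 3 = 223.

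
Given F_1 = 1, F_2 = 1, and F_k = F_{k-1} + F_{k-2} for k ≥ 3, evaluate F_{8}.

21

Iterating the recurrence up to F_{4} = 3 and F_{3} = 2:
F_{5} = F_{4} + F_{3} = 3 + 2 = 5
F_{6} = F_{5} + F_{4} = 5 + 3 = 8
F_{7} = F_{6} + F_{5} = 8 + 5 = 13
F_{8} = F_{7} + F_{6} = 13 + 8 = 21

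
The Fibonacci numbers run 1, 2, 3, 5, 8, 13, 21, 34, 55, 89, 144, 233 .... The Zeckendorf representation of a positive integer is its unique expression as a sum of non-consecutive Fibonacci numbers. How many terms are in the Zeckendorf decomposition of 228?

Greedily peel off the largest Fibonacci term at each step:
228: greatest Fibonacci not exceeding it is 144, leaving 84
84: greatest Fibonacci not exceeding it is 55, leaving 29
29: greatest Fibonacci not exceeding it is 21, leaving 8
8: greatest Fibonacci not exceeding it is 8, leaving 0
228 = 144 + 55 + 21 + 8, which has 4 terms.

4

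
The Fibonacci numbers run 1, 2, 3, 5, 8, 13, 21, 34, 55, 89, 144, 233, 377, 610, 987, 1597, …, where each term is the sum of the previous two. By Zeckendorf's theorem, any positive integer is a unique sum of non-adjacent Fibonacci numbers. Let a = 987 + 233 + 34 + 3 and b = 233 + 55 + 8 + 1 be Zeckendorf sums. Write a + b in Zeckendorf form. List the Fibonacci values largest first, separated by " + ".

987 + 377 + 144 + 34 + 8 + 3 + 1

The two numbers are 1257 and 297, so their sum is 1554.
Greedy algorithm:
1554: greatest Fibonacci not exceeding it is 987, leaving 567
567: greatest Fibonacci not exceeding it is 377, leaving 190
190: greatest Fibonacci not exceeding it is 144, leaving 46
46: greatest Fibonacci not exceeding it is 34, leaving 12
12: greatest Fibonacci not exceeding it is 8, leaving 4
4: greatest Fibonacci not exceeding it is 3, leaving 1
1: greatest Fibonacci not exceeding it is 1, leaving 0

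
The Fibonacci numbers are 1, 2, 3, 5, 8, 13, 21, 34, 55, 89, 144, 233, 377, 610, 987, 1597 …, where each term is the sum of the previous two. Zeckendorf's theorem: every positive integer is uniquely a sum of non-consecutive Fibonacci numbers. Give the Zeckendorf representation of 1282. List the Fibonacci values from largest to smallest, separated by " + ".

largest Fibonacci ≤ 1282 is 987; 1282 − 987 = 295
largest Fibonacci ≤ 295 is 233; 295 − 233 = 62
largest Fibonacci ≤ 62 is 55; 62 − 55 = 7
largest Fibonacci ≤ 7 is 5; 7 − 5 = 2
largest Fibonacci ≤ 2 is 2; 2 − 2 = 0
So 1282 = 987 + 233 + 55 + 5 + 2, with no two terms consecutive in the sequence.

987 + 233 + 55 + 5 + 2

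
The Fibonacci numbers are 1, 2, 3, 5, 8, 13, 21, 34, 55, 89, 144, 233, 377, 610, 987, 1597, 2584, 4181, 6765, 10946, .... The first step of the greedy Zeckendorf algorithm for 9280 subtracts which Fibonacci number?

6765 ≤ 9280 < 10946, so the largest Fibonacci number not exceeding 9280 is 6765.

6765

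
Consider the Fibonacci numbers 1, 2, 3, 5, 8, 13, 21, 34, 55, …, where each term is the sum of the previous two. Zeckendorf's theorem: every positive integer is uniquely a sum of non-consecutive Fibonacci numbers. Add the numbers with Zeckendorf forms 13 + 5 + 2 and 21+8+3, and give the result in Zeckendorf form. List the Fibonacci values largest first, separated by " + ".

34 + 13 + 5

The two numbers are 20 and 32, so their sum is 52.
52 − 34 = 18
18 − 13 = 5
5 − 5 = 0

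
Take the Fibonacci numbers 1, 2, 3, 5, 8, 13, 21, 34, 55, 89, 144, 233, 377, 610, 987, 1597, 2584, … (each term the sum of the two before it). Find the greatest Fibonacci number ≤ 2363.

1597

1597 ≤ 2363 < 2584, so the largest Fibonacci number not exceeding 2363 is 1597.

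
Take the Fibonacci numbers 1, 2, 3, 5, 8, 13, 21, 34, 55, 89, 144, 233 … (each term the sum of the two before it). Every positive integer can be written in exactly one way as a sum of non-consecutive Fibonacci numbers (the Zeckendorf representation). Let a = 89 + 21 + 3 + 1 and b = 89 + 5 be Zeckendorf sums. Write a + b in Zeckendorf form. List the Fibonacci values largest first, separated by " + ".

144 + 55 + 8 + 1

The two numbers are 114 and 94, so their sum is 208.
Repeatedly subtract the largest Fibonacci number that fits:
144 ≤ 208 < 233, so take 144; remainder 64
55 ≤ 64 < 89, so take 55; remainder 9
8 ≤ 9 < 13, so take 8; remainder 1
1 ≤ 1 < 2, so take 1; remainder 0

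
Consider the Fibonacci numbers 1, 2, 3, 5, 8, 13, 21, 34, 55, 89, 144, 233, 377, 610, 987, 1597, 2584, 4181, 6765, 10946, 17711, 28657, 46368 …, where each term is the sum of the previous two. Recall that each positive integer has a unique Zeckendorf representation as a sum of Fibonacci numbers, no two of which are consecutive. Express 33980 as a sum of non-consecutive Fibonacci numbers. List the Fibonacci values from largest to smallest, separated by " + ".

28657 + 4181 + 987 + 144 + 8 + 3

33980 − 28657 = 5323
5323 − 4181 = 1142
1142 − 987 = 155
155 − 144 = 11
11 − 8 = 3
3 − 3 = 0
So 33980 = 28657 + 4181 + 987 + 144 + 8 + 3, with no two terms consecutive in the sequence.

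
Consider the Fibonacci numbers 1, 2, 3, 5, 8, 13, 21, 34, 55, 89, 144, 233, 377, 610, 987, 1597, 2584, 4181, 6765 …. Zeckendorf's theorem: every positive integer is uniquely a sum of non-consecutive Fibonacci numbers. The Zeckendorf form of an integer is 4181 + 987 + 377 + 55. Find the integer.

4181 + 987 + 377 + 55 = 5600.

5600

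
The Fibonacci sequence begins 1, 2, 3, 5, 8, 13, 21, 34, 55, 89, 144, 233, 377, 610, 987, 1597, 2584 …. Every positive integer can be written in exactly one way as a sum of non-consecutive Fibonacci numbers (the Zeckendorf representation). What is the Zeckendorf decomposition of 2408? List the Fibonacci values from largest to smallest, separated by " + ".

Repeatedly subtract the largest Fibonacci number that fits:
subtract 1597 from 2408: 811 remains
subtract 610 from 811: 201 remains
subtract 144 from 201: 57 remains
subtract 55 from 57: 2 remains
subtract 2 from 2: 0 remains
So 2408 = 1597 + 610 + 144 + 55 + 2, with no two terms consecutive in the sequence.

1597 + 610 + 144 + 55 + 2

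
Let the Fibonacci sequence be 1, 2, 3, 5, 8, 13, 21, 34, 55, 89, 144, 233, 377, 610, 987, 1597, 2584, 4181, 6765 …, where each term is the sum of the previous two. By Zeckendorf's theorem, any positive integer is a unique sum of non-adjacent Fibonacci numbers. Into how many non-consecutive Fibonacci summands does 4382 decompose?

4

take 4181 (≤ 4382); 4382 − 4181 = 201
take 144 (≤ 201); 201 − 144 = 57
take 55 (≤ 57); 57 − 55 = 2
take 2 (≤ 2); 2 − 2 = 0
4382 = 4181 + 144 + 55 + 2, which has 4 terms.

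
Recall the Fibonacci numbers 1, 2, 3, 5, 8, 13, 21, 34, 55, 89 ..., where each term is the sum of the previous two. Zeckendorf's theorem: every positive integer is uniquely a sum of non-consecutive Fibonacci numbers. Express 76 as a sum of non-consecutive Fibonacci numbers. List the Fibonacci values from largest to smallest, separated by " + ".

55 ≤ 76 < 89, so take 55; remainder 21
21 ≤ 21 < 34, so take 21; remainder 0
So 76 = 55 + 21, with no two terms consecutive in the sequence.

55 + 21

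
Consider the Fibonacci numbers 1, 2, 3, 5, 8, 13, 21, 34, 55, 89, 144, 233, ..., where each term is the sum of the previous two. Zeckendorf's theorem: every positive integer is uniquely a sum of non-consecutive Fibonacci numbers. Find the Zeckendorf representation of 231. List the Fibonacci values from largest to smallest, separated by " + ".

144 + 55 + 21 + 8 + 3

Repeatedly subtract the largest Fibonacci number that fits:
subtract 144 from 231: 87 remains
subtract 55 from 87: 32 remains
subtract 21 from 32: 11 remains
subtract 8 from 11: 3 remains
subtract 3 from 3: 0 remains
So 231 = 144 + 55 + 21 + 8 + 3, with no two terms consecutive in the sequence.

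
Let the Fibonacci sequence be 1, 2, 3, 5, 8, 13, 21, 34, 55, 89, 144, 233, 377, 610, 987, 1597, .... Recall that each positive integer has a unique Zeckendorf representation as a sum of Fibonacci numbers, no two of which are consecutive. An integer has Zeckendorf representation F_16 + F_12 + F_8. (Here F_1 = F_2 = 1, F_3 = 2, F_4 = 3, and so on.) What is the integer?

1152

F_16 + F_12 + F_8 = 987 + 144 + 21 = 1152.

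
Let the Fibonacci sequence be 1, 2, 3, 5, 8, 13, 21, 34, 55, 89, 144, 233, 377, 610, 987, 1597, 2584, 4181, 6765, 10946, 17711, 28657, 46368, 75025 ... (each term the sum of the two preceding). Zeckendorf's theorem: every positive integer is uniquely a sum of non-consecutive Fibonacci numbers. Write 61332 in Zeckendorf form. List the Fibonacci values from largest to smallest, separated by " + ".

Greedy algorithm:
61332 − 46368 = 14964
14964 − 10946 = 4018
4018 − 2584 = 1434
1434 − 987 = 447
447 − 377 = 70
70 − 55 = 15
15 − 13 = 2
2 − 2 = 0
So 61332 = 46368 + 10946 + 2584 + 987 + 377 + 55 + 13 + 2, with no two terms consecutive in the sequence.

46368 + 10946 + 2584 + 987 + 377 + 55 + 13 + 2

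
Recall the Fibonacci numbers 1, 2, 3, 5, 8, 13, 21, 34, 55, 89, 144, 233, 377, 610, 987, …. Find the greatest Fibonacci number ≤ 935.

610 ≤ 935 < 987, so the largest Fibonacci number not exceeding 935 is 610.

610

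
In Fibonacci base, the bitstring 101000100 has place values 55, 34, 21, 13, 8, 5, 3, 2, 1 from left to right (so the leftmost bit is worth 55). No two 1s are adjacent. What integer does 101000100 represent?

Summing the place values of the 1 bits: 55 + 21 + 3 = 79.

79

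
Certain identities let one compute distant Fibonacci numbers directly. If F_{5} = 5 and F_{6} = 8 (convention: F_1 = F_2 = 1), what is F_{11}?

89

By F_{2k+1} = F_k² + F_{k+1}²: F_{11} = 5² + 8² = 25 + 64 = 89.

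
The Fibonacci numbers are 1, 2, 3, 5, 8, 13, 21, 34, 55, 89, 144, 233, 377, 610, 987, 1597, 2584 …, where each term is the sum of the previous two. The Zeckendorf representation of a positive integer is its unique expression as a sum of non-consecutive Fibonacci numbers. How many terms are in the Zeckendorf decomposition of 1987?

Greedily peel off the largest Fibonacci term at each step:
subtract 1597 from 1987: 390 remains
subtract 377 from 390: 13 remains
subtract 13 from 13: 0 remains
1987 = 1597 + 377 + 13, which has 3 terms.

3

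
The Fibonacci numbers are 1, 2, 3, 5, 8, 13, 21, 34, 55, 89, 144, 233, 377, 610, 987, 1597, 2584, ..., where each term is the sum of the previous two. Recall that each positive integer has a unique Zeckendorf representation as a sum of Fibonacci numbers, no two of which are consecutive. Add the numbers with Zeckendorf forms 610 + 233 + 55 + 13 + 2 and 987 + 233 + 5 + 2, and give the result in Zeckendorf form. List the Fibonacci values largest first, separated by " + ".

1597 + 377 + 144 + 21 + 1

The two numbers are 913 and 1227, so their sum is 2140.
take 1597 (≤ 2140); 2140 − 1597 = 543
take 377 (≤ 543); 543 − 377 = 166
take 144 (≤ 166); 166 − 144 = 22
take 21 (≤ 22); 22 − 21 = 1
take 1 (≤ 1); 1 − 1 = 0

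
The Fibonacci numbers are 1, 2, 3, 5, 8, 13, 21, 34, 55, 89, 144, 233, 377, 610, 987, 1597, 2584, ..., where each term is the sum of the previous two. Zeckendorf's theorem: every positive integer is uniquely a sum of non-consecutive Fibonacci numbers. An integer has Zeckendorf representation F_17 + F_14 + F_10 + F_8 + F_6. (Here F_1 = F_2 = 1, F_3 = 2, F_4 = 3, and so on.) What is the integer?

F_17 + F_14 + F_10 + F_8 + F_6 = 1597 + 377 + 55 + 21 + 8 = 2058.

2058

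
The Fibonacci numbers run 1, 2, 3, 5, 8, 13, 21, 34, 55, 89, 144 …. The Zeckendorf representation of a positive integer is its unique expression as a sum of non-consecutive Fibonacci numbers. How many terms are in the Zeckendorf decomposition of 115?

Greedily peel off the largest Fibonacci term at each step:
115: greatest Fibonacci not exceeding it is 89, leaving 26
26: greatest Fibonacci not exceeding it is 21, leaving 5
5: greatest Fibonacci not exceeding it is 5, leaving 0
115 = 89 + 21 + 5, which has 3 terms.

3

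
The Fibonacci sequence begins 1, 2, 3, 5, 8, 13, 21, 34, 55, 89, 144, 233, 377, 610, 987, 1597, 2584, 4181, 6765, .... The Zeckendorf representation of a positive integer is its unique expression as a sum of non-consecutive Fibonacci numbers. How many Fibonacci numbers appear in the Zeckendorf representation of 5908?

Repeatedly subtract the largest Fibonacci number that fits:
subtract 4181 from 5908: 1727 remains
subtract 1597 from 1727: 130 remains
subtract 89 from 130: 41 remains
subtract 34 from 41: 7 remains
subtract 5 from 7: 2 remains
subtract 2 from 2: 0 remains
5908 = 4181 + 1597 + 89 + 34 + 5 + 2, which has 6 terms.

6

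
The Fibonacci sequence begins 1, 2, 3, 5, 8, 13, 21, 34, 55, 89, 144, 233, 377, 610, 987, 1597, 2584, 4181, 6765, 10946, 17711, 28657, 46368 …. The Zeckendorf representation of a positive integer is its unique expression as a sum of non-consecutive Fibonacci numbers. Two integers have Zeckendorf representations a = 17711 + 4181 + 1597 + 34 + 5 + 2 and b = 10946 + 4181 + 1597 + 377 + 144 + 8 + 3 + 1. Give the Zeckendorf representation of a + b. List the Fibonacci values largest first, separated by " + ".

The two numbers are 23530 and 17257, so their sum is 40787.
largest Fibonacci ≤ 40787 is 28657; 40787 − 28657 = 12130
largest Fibonacci ≤ 12130 is 10946; 12130 − 10946 = 1184
largest Fibonacci ≤ 1184 is 987; 1184 − 987 = 197
largest Fibonacci ≤ 197 is 144; 197 − 144 = 53
largest Fibonacci ≤ 53 is 34; 53 − 34 = 19
largest Fibonacci ≤ 19 is 13; 19 − 13 = 6
largest Fibonacci ≤ 6 is 5; 6 − 5 = 1
largest Fibonacci ≤ 1 is 1; 1 − 1 = 0

28657 + 10946 + 987 + 144 + 34 + 13 + 5 + 1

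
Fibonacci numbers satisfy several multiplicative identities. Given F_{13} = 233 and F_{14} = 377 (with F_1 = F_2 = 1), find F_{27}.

196418

By F_{2k+1} = F_k² + F_{k+1}²: F_{27} = 233² + 377² = 54289 + 142129 = 196418.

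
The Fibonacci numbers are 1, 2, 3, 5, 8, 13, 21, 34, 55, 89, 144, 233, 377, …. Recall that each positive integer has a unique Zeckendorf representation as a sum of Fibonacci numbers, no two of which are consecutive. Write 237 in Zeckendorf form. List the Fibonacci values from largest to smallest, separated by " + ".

largest Fibonacci ≤ 237 is 233; 237 − 233 = 4
largest Fibonacci ≤ 4 is 3; 4 − 3 = 1
largest Fibonacci ≤ 1 is 1; 1 − 1 = 0
So 237 = 233 + 3 + 1, with no two terms consecutive in the sequence.

233 + 3 + 1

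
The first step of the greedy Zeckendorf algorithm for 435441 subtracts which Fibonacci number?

317811 ≤ 435441 < 514229, so the largest Fibonacci number not exceeding 435441 is 317811.

317811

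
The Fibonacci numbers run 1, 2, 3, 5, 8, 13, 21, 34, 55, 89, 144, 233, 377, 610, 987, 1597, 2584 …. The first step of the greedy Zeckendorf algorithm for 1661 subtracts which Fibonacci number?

1597

1597 ≤ 1661 < 2584, so the largest Fibonacci number not exceeding 1661 is 1597.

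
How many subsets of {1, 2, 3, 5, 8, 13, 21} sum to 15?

2

Starting from the Zeckendorf form and repeatedly splitting a term F_k into F_{k−1} + F_{k−2} (when neither is already used) reaches every representation.
15 = 13+2 = 8+5+2 — 2 representations.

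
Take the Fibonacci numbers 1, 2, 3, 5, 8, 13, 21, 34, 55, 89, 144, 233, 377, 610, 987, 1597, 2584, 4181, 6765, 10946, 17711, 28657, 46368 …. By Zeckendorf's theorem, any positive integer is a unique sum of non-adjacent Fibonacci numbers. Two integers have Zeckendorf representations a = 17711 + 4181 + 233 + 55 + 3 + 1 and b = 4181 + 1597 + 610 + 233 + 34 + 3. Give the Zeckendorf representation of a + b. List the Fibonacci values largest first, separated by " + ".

The two numbers are 22184 and 6658, so their sum is 28842.
take 28657 (≤ 28842); 28842 − 28657 = 185
take 144 (≤ 185); 185 − 144 = 41
take 34 (≤ 41); 41 − 34 = 7
take 5 (≤ 7); 7 − 5 = 2
take 2 (≤ 2); 2 − 2 = 0

28657 + 144 + 34 + 5 + 2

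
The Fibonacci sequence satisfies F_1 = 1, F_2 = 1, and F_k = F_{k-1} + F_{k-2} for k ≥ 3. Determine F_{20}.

6765

Iterating the recurrence up to F_{13} = 233 and F_{12} = 144:
F_{14} = F_{13} + F_{12} = 233 + 144 = 377
F_{15} = F_{14} + F_{13} = 377 + 233 = 610
F_{16} = F_{15} + F_{14} = 610 + 377 = 987
F_{17} = F_{16} + F_{15} = 987 + 610 = 1597
F_{18} = F_{17} + F_{16} = 1597 + 987 = 2584
F_{19} = F_{18} + F_{17} = 2584 + 1597 = 4181
F_{20} = F_{19} + F_{18} = 4181 + 2584 = 6765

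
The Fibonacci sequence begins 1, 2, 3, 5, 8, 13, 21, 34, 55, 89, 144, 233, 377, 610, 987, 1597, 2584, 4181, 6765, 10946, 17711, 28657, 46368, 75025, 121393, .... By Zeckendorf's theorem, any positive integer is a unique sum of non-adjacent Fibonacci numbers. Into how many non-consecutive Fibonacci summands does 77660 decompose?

6

take 75025 (≤ 77660); 77660 − 75025 = 2635
take 2584 (≤ 2635); 2635 − 2584 = 51
take 34 (≤ 51); 51 − 34 = 17
take 13 (≤ 17); 17 − 13 = 4
take 3 (≤ 4); 4 − 3 = 1
take 1 (≤ 1); 1 − 1 = 0
77660 = 75025 + 2584 + 34 + 13 + 3 + 1, which has 6 terms.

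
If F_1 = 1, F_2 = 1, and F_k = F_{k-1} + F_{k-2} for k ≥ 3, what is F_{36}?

Iterating the recurrence up to F_{31} = 1346269 and F_{30} = 832040:
F_{32} = F_{31} + F_{30} = 1346269 + 832040 = 2178309
F_{33} = F_{32} + F_{31} = 2178309 + 1346269 = 3524578
F_{34} = F_{33} + F_{32} = 3524578 + 2178309 = 5702887
F_{35} = F_{34} + F_{33} = 5702887 + 3524578 = 9227465
F_{36} = F_{35} + F_{34} = 9227465 + 5702887 = 14930352

14930352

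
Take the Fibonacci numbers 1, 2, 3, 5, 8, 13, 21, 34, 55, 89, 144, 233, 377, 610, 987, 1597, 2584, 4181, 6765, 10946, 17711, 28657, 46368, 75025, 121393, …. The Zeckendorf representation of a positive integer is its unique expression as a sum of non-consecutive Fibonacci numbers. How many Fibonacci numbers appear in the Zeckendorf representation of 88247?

Greedily peel off the largest Fibonacci term at each step:
take 75025 (≤ 88247); 88247 − 75025 = 13222
take 10946 (≤ 13222); 13222 − 10946 = 2276
take 1597 (≤ 2276); 2276 − 1597 = 679
take 610 (≤ 679); 679 − 610 = 69
take 55 (≤ 69); 69 − 55 = 14
take 13 (≤ 14); 14 − 13 = 1
take 1 (≤ 1); 1 − 1 = 0
88247 = 75025 + 10946 + 1597 + 610 + 55 + 13 + 1, which has 7 terms.

7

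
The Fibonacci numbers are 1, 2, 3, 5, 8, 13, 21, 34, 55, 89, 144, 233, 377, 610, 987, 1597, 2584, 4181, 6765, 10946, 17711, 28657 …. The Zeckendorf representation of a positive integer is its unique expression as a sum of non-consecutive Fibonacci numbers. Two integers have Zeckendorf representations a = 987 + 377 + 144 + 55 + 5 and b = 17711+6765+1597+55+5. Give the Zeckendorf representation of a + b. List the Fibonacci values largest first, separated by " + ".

17711 + 6765 + 2584 + 610 + 21 + 8 + 2

The two numbers are 1568 and 26133, so their sum is 27701.
Greedily peel off the largest Fibonacci term at each step:
largest Fibonacci ≤ 27701 is 17711; 27701 − 17711 = 9990
largest Fibonacci ≤ 9990 is 6765; 9990 − 6765 = 3225
largest Fibonacci ≤ 3225 is 2584; 3225 − 2584 = 641
largest Fibonacci ≤ 641 is 610; 641 − 610 = 31
largest Fibonacci ≤ 31 is 21; 31 − 21 = 10
largest Fibonacci ≤ 10 is 8; 10 − 8 = 2
largest Fibonacci ≤ 2 is 2; 2 − 2 = 0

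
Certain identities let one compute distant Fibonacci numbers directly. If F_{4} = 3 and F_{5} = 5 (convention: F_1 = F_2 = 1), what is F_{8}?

By the doubling identity F_{2k} = F_k(2F_{k+1} − F_k): F_{8} = 3·(2·5 − 3) = 3·7 = 21.

21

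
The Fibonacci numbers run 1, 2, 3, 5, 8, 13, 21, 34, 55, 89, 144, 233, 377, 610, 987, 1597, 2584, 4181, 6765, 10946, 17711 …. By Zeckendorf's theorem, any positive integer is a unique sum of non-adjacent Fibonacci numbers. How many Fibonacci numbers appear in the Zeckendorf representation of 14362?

subtract 10946 from 14362: 3416 remains
subtract 2584 from 3416: 832 remains
subtract 610 from 832: 222 remains
subtract 144 from 222: 78 remains
subtract 55 from 78: 23 remains
subtract 21 from 23: 2 remains
subtract 2 from 2: 0 remains
14362 = 10946 + 2584 + 610 + 144 + 55 + 21 + 2, which has 7 terms.

7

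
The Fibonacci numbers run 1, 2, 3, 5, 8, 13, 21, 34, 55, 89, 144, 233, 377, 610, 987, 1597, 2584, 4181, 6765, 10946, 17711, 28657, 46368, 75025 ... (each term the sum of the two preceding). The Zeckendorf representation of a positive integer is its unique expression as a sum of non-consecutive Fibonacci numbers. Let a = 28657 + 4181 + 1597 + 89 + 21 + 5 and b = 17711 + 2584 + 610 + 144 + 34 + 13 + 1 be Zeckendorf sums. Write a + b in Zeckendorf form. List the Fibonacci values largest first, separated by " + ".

The two numbers are 34550 and 21097, so their sum is 55647.
Greedy algorithm:
subtract 46368 from 55647: 9279 remains
subtract 6765 from 9279: 2514 remains
subtract 1597 from 2514: 917 remains
subtract 610 from 917: 307 remains
subtract 233 from 307: 74 remains
subtract 55 from 74: 19 remains
subtract 13 from 19: 6 remains
subtract 5 from 6: 1 remains
subtract 1 from 1: 0 remains

46368 + 6765 + 1597 + 610 + 233 + 55 + 13 + 5 + 1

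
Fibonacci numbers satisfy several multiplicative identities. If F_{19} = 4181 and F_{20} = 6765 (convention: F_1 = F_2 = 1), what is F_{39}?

63245986

By F_{2k+1} = F_k² + F_{k+1}²: F_{39} = 4181² + 6765² = 17480761 + 45765225 = 63245986.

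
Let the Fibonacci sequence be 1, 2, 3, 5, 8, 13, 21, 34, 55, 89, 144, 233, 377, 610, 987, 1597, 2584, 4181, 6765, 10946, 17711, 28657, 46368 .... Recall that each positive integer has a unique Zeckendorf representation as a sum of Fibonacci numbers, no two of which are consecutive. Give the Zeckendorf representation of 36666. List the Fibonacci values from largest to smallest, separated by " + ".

Repeatedly subtract the largest Fibonacci number that fits:
36666: greatest Fibonacci not exceeding it is 28657, leaving 8009
8009: greatest Fibonacci not exceeding it is 6765, leaving 1244
1244: greatest Fibonacci not exceeding it is 987, leaving 257
257: greatest Fibonacci not exceeding it is 233, leaving 24
24: greatest Fibonacci not exceeding it is 21, leaving 3
3: greatest Fibonacci not exceeding it is 3, leaving 0
So 36666 = 28657 + 6765 + 987 + 233 + 21 + 3, with no two terms consecutive in the sequence.

28657 + 6765 + 987 + 233 + 21 + 3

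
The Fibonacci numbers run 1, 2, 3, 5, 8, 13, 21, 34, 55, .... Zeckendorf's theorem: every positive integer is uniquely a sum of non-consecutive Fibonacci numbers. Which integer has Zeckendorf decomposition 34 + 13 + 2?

34 + 13 + 2 = 49.

49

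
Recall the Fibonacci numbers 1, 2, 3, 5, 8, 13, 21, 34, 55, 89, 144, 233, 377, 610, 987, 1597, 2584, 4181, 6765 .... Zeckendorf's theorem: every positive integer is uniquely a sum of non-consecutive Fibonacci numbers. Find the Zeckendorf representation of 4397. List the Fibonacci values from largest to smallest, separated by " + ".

Greedily peel off the largest Fibonacci term at each step:
subtract 4181 from 4397: 216 remains
subtract 144 from 216: 72 remains
subtract 55 from 72: 17 remains
subtract 13 from 17: 4 remains
subtract 3 from 4: 1 remains
subtract 1 from 1: 0 remains
So 4397 = 4181 + 144 + 55 + 13 + 3 + 1, with no two terms consecutive in the sequence.

4181 + 144 + 55 + 13 + 3 + 1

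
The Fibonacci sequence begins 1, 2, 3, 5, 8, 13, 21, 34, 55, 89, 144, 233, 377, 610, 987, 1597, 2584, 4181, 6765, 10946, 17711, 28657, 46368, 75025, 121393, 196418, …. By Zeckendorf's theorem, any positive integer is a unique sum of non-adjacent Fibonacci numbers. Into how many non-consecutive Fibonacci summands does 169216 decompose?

6

subtract 121393 from 169216: 47823 remains
subtract 46368 from 47823: 1455 remains
subtract 987 from 1455: 468 remains
subtract 377 from 468: 91 remains
subtract 89 from 91: 2 remains
subtract 2 from 2: 0 remains
169216 = 121393 + 46368 + 987 + 377 + 89 + 2, which has 6 terms.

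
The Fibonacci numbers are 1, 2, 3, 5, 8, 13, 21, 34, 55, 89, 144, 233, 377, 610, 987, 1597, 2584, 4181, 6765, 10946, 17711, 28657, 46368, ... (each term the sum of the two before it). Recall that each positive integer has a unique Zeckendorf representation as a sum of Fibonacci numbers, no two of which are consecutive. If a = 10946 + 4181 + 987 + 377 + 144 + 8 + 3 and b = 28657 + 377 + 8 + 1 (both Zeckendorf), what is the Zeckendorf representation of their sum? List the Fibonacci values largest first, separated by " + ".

The two numbers are 16646 and 29043, so their sum is 45689.
largest Fibonacci ≤ 45689 is 28657; 45689 − 28657 = 17032
largest Fibonacci ≤ 17032 is 10946; 17032 − 10946 = 6086
largest Fibonacci ≤ 6086 is 4181; 6086 − 4181 = 1905
largest Fibonacci ≤ 1905 is 1597; 1905 − 1597 = 308
largest Fibonacci ≤ 308 is 233; 308 − 233 = 75
largest Fibonacci ≤ 75 is 55; 75 − 55 = 20
largest Fibonacci ≤ 20 is 13; 20 − 13 = 7
largest Fibonacci ≤ 7 is 5; 7 − 5 = 2
largest Fibonacci ≤ 2 is 2; 2 − 2 = 0

28657 + 10946 + 4181 + 1597 + 233 + 55 + 13 + 5 + 2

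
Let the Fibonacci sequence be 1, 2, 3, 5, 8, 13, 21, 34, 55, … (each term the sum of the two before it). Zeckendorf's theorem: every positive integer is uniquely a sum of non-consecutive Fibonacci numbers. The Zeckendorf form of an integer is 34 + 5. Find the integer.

34 + 5 = 39.

39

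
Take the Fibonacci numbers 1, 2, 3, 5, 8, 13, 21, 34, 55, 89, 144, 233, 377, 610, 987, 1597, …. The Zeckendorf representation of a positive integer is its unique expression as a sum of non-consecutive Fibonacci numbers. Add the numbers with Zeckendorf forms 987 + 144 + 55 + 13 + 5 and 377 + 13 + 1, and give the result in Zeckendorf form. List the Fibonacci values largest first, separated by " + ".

The two numbers are 1204 and 391, so their sum is 1595.
largest Fibonacci ≤ 1595 is 987; 1595 − 987 = 608
largest Fibonacci ≤ 608 is 377; 608 − 377 = 231
largest Fibonacci ≤ 231 is 144; 231 − 144 = 87
largest Fibonacci ≤ 87 is 55; 87 − 55 = 32
largest Fibonacci ≤ 32 is 21; 32 − 21 = 11
largest Fibonacci ≤ 11 is 8; 11 − 8 = 3
largest Fibonacci ≤ 3 is 3; 3 − 3 = 0

987 + 377 + 144 + 55 + 21 + 8 + 3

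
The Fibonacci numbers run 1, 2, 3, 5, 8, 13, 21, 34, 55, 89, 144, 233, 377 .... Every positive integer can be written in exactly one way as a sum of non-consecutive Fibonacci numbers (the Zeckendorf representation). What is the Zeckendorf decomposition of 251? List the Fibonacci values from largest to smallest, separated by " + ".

233 + 13 + 5

Greedily peel off the largest Fibonacci term at each step:
233 ≤ 251 < 377, so take 233; remainder 18
13 ≤ 18 < 21, so take 13; remainder 5
5 ≤ 5 < 8, so take 5; remainder 0
So 251 = 233 + 13 + 5, with no two terms consecutive in the sequence.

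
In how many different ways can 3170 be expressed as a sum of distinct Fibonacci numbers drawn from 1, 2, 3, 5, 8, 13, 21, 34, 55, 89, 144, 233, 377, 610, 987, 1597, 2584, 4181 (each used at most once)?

25

3170 = 2584+377+144+55+8+2 = 2584+377+144+55+5+3+2 = 2584+377+144+34+21+8+2 = 1597+987+377+144+55+8+2 = … (21 more), for 25 in all.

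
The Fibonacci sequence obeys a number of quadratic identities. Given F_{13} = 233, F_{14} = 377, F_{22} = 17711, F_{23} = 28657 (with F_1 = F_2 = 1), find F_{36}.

14930352

By the addition formula F_{m+n} = F_m F_{n+1} + F_{m−1} F_n with m=14, n=22: F_{36} = 377·28657 + 233·17711 = 10803689 + 4126663 = 14930352.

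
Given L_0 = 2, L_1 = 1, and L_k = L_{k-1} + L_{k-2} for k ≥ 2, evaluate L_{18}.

5778

Iterating the recurrence up to L_{14} = 843 and L_{13} = 521:
L_{15} = L_{14} + L_{13} = 843 + 521 = 1364
L_{16} = L_{15} + L_{14} = 1364 + 843 = 2207
L_{17} = L_{16} + L_{15} = 2207 + 1364 = 3571
L_{18} = L_{17} + L_{16} = 3571 + 2207 = 5778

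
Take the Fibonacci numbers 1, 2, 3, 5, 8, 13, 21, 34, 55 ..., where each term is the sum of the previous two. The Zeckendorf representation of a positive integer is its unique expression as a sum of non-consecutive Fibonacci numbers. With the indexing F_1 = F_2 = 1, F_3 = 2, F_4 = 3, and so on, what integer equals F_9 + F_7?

47

F_9 + F_7 = 34 + 13 = 47.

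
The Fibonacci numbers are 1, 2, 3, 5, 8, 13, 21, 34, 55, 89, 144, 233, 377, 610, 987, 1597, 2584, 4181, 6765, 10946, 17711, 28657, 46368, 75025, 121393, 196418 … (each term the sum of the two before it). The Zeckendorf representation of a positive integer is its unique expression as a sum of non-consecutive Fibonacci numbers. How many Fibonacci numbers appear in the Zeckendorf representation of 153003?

153003: greatest Fibonacci not exceeding it is 121393, leaving 31610
31610: greatest Fibonacci not exceeding it is 28657, leaving 2953
2953: greatest Fibonacci not exceeding it is 2584, leaving 369
369: greatest Fibonacci not exceeding it is 233, leaving 136
136: greatest Fibonacci not exceeding it is 89, leaving 47
47: greatest Fibonacci not exceeding it is 34, leaving 13
13: greatest Fibonacci not exceeding it is 13, leaving 0
153003 = 121393 + 28657 + 2584 + 233 + 89 + 34 + 13, which has 7 terms.

7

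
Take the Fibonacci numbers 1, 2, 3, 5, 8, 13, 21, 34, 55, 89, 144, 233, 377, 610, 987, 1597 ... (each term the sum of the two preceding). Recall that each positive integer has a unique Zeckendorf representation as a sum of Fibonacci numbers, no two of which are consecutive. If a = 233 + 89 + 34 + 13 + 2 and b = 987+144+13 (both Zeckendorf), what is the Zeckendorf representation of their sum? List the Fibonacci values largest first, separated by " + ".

The two numbers are 371 and 1144, so their sum is 1515.
987 ≤ 1515 < 1597, so take 987; remainder 528
377 ≤ 528 < 610, so take 377; remainder 151
144 ≤ 151 < 233, so take 144; remainder 7
5 ≤ 7 < 8, so take 5; remainder 2
2 ≤ 2 < 3, so take 2; remainder 0

987 + 377 + 144 + 5 + 2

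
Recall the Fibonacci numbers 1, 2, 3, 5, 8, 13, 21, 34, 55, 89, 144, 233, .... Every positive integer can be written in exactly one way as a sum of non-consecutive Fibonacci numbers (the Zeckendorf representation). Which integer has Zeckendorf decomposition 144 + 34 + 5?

144 + 34 + 5 = 183.

183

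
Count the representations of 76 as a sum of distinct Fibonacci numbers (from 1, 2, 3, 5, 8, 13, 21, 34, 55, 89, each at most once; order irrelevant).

7

76 = 55+21 = 55+13+8 = 55+13+5+3 = 34+21+13+8 = … (3 more), for 7 in all.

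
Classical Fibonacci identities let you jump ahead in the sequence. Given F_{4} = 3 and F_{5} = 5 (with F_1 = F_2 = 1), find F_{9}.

By F_{2k+1} = F_k² + F_{k+1}²: F_{9} = 3² + 5² = 9 + 25 = 34.

34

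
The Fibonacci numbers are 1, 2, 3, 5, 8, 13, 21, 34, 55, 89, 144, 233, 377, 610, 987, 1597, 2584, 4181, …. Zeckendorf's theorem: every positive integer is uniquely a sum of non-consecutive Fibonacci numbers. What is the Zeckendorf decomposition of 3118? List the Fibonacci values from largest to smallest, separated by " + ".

2584 + 377 + 144 + 13

Greedily peel off the largest Fibonacci term at each step:
largest Fibonacci ≤ 3118 is 2584; 3118 − 2584 = 534
largest Fibonacci ≤ 534 is 377; 534 − 377 = 157
largest Fibonacci ≤ 157 is 144; 157 − 144 = 13
largest Fibonacci ≤ 13 is 13; 13 − 13 = 0
So 3118 = 2584 + 377 + 144 + 13, with no two terms consecutive in the sequence.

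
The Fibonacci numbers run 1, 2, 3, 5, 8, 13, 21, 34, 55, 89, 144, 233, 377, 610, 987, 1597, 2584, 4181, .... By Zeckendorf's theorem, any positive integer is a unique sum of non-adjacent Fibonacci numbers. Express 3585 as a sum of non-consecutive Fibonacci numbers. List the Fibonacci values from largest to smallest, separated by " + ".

2584 ≤ 3585 < 4181, so take 2584; remainder 1001
987 ≤ 1001 < 1597, so take 987; remainder 14
13 ≤ 14 < 21, so take 13; remainder 1
1 ≤ 1 < 2, so take 1; remainder 0
So 3585 = 2584 + 987 + 13 + 1, with no two terms consecutive in the sequence.

2584 + 987 + 13 + 1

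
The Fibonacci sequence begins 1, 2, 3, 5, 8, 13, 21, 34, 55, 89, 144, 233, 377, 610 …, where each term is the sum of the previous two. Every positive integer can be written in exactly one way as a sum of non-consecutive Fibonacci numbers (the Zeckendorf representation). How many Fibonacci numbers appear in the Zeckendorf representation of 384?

3

subtract 377 from 384: 7 remains
subtract 5 from 7: 2 remains
subtract 2 from 2: 0 remains
384 = 377 + 5 + 2, which has 3 terms.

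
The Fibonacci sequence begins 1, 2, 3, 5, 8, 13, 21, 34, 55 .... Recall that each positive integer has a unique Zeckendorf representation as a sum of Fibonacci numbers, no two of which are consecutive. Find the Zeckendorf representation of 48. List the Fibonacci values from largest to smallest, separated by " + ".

subtract 34 from 48: 14 remains
subtract 13 from 14: 1 remains
subtract 1 from 1: 0 remains
So 48 = 34 + 13 + 1, with no two terms consecutive in the sequence.

34 + 13 + 1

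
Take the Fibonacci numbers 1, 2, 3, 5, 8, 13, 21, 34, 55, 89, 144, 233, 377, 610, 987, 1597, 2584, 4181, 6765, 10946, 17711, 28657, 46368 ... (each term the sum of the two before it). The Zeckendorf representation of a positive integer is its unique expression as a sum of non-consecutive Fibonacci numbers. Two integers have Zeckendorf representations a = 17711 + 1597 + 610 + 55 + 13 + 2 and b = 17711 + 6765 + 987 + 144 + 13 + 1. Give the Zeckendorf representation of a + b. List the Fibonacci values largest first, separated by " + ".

28657 + 10946 + 4181 + 1597 + 144 + 55 + 21 + 8

The two numbers are 19988 and 25621, so their sum is 45609.
Greedily peel off the largest Fibonacci term at each step:
subtract 28657 from 45609: 16952 remains
subtract 10946 from 16952: 6006 remains
subtract 4181 from 6006: 1825 remains
subtract 1597 from 1825: 228 remains
subtract 144 from 228: 84 remains
subtract 55 from 84: 29 remains
subtract 21 from 29: 8 remains
subtract 8 from 8: 0 remains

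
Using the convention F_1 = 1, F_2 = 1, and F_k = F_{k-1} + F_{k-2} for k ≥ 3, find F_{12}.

Iterating the recurrence up to F_{4} = 3 and F_{3} = 2:
F_{5} = F_{4} + F_{3} = 3 + 2 = 5
F_{6} = F_{5} + F_{4} = 5 + 3 = 8
F_{7} = F_{6} + F_{5} = 8 + 5 = 13
F_{8} = F_{7} + F_{6} = 13 + 8 = 21
F_{9} = F_{8} + F_{7} = 21 + 13 = 34
F_{10} = F_{9} + F_{8} = 34 + 21 = 55
F_{11} = F_{10} + F_{9} = 55 + 34 = 89
F_{12} = F_{11} + F_{10} = 89 + 55 = 144

144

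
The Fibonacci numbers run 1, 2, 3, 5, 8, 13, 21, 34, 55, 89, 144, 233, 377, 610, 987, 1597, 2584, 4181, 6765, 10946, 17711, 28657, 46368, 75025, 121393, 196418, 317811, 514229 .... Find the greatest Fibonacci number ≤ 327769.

317811 ≤ 327769 < 514229, so the largest Fibonacci number not exceeding 327769 is 317811.

317811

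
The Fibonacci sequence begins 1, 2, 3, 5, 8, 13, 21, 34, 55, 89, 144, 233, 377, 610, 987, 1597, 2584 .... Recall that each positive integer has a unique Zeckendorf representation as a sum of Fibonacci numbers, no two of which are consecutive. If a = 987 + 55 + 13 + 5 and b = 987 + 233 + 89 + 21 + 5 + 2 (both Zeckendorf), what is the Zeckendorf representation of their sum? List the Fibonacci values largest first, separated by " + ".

The two numbers are 1060 and 1337, so their sum is 2397.
Repeatedly subtract the largest Fibonacci number that fits:
largest Fibonacci ≤ 2397 is 1597; 2397 − 1597 = 800
largest Fibonacci ≤ 800 is 610; 800 − 610 = 190
largest Fibonacci ≤ 190 is 144; 190 − 144 = 46
largest Fibonacci ≤ 46 is 34; 46 − 34 = 12
largest Fibonacci ≤ 12 is 8; 12 − 8 = 4
largest Fibonacci ≤ 4 is 3; 4 − 3 = 1
largest Fibonacci ≤ 1 is 1; 1 − 1 = 0

1597 + 610 + 144 + 34 + 8 + 3 + 1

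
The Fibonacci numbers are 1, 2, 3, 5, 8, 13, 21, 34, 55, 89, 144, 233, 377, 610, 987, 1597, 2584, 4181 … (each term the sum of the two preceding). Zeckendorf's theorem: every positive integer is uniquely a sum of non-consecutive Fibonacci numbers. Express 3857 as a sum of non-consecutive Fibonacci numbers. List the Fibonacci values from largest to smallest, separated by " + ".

2584 + 987 + 233 + 34 + 13 + 5 + 1

Greedy algorithm:
3857 − 2584 = 1273
1273 − 987 = 286
286 − 233 = 53
53 − 34 = 19
19 − 13 = 6
6 − 5 = 1
1 − 1 = 0
So 3857 = 2584 + 987 + 233 + 34 + 13 + 5 + 1, with no two terms consecutive in the sequence.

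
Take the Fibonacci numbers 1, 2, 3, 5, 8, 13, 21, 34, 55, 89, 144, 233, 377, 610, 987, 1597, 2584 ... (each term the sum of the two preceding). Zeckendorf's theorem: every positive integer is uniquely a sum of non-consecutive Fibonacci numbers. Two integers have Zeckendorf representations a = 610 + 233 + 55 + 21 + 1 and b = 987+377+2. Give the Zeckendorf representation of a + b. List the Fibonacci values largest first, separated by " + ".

1597 + 610 + 55 + 21 + 3

The two numbers are 920 and 1366, so their sum is 2286.
2286 − 1597 = 689
689 − 610 = 79
79 − 55 = 24
24 − 21 = 3
3 − 3 = 0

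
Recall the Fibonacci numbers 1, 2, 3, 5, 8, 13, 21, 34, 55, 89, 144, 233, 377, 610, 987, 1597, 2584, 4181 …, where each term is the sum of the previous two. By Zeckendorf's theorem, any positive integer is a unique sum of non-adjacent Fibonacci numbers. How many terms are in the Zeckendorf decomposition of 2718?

subtract 2584 from 2718: 134 remains
subtract 89 from 134: 45 remains
subtract 34 from 45: 11 remains
subtract 8 from 11: 3 remains
subtract 3 from 3: 0 remains
2718 = 2584 + 89 + 34 + 8 + 3, which has 5 terms.

5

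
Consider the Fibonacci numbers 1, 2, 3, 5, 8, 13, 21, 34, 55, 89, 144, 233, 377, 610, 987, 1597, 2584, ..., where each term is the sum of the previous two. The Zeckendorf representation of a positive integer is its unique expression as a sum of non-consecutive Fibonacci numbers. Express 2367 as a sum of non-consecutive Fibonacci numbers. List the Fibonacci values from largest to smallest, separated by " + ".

1597 ≤ 2367 < 2584, so take 1597; remainder 770
610 ≤ 770 < 987, so take 610; remainder 160
144 ≤ 160 < 233, so take 144; remainder 16
13 ≤ 16 < 21, so take 13; remainder 3
3 ≤ 3 < 5, so take 3; remainder 0
So 2367 = 1597 + 610 + 144 + 13 + 3, with no two terms consecutive in the sequence.

1597 + 610 + 144 + 13 + 3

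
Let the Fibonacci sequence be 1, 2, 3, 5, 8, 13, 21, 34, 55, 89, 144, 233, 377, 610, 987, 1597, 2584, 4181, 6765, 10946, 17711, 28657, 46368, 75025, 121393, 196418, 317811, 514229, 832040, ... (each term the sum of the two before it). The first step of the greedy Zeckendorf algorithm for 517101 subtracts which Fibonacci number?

514229 ≤ 517101 < 832040, so the largest Fibonacci number not exceeding 517101 is 514229.

514229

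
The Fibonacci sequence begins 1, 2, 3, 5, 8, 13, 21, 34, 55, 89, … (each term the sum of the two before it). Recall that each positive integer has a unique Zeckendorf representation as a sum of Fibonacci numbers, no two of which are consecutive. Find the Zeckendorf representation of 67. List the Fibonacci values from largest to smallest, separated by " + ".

67: greatest Fibonacci not exceeding it is 55, leaving 12
12: greatest Fibonacci not exceeding it is 8, leaving 4
4: greatest Fibonacci not exceeding it is 3, leaving 1
1: greatest Fibonacci not exceeding it is 1, leaving 0
So 67 = 55 + 8 + 3 + 1, with no two terms consecutive in the sequence.

55 + 8 + 3 + 1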